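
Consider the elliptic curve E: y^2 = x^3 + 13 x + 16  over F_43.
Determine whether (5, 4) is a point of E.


Check whether y^2 = x^3 + 13 x + 16 (mod 43) for (x, y) = (5, 4).
LHS: y^2 = 4^2 mod 43 = 16
RHS: x^3 + 13 x + 16 = 5^3 + 13*5 + 16 mod 43 = 34
LHS != RHS

No, not on the curve


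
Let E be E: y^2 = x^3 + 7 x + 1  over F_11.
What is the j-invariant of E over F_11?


Delta = -16(4 a^3 + 27 b^2) mod 11 = 1
-1728 * (4 a)^3 = -1728 * (4*7)^3 mod 11 = 4
j = 4 * 1^(-1) mod 11 = 4

j = 4 (mod 11)


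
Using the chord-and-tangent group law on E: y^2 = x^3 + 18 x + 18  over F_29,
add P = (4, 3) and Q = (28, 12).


P != Q, so use the chord formula.
s = (y2 - y1) / (x2 - x1) = (9) / (24) mod 29 = 4
x3 = s^2 - x1 - x2 mod 29 = 4^2 - 4 - 28 = 13
y3 = s (x1 - x3) - y1 mod 29 = 4 * (4 - 13) - 3 = 19

P + Q = (13, 19)


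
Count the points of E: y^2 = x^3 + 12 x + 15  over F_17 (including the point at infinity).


For each x in F_17, count y with y^2 = x^3 + 12 x + 15 mod 17:
  x = 0: RHS = 15, y in [7, 10]  -> 2 point(s)
  x = 2: RHS = 13, y in [8, 9]  -> 2 point(s)
  x = 4: RHS = 8, y in [5, 12]  -> 2 point(s)
  x = 5: RHS = 13, y in [8, 9]  -> 2 point(s)
  x = 7: RHS = 0, y in [0]  -> 1 point(s)
  x = 9: RHS = 2, y in [6, 11]  -> 2 point(s)
  x = 10: RHS = 13, y in [8, 9]  -> 2 point(s)
  x = 11: RHS = 16, y in [4, 13]  -> 2 point(s)
  x = 12: RHS = 0, y in [0]  -> 1 point(s)
  x = 15: RHS = 0, y in [0]  -> 1 point(s)
  x = 16: RHS = 2, y in [6, 11]  -> 2 point(s)
Affine points: 19. Add the point at infinity: total = 20.

#E(F_17) = 20


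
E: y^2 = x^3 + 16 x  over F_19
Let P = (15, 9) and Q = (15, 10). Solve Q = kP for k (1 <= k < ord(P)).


Enumerate multiples of P until we hit Q = (15, 10):
  1P = (15, 9)
  2P = (0, 0)
  3P = (15, 10)
Match found at i = 3.

k = 3


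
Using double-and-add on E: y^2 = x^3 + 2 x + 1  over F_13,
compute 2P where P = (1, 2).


k = 2 = 10_2 (binary, LSB first: 01)
Double-and-add from P = (1, 2):
  bit 0 = 0: acc unchanged = O
  bit 1 = 1: acc = O + (2, 0) = (2, 0)

2P = (2, 0)


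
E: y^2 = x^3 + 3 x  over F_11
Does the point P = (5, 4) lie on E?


Check whether y^2 = x^3 + 3 x + 0 (mod 11) for (x, y) = (5, 4).
LHS: y^2 = 4^2 mod 11 = 5
RHS: x^3 + 3 x + 0 = 5^3 + 3*5 + 0 mod 11 = 8
LHS != RHS

No, not on the curve


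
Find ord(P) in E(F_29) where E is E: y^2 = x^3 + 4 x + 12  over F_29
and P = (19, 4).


Compute successive multiples of P until we hit O:
  1P = (19, 4)
  2P = (14, 12)
  3P = (9, 9)
  4P = (23, 27)
  5P = (11, 13)
  6P = (27, 5)
  7P = (17, 18)
  8P = (13, 12)
  ... (continuing to 19P)
  19P = O

ord(P) = 19


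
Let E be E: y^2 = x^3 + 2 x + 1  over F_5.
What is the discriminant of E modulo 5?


4 a^3 + 27 b^2 = 4*2^3 + 27*1^2 = 32 + 27 = 59
Delta = -16 * (59) = -944
Delta mod 5 = 1

Delta = 1 (mod 5)


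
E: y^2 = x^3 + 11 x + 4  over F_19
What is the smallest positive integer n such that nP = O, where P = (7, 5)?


Compute successive multiples of P until we hit O:
  1P = (7, 5)
  2P = (16, 1)
  3P = (3, 8)
  4P = (6, 18)
  5P = (4, 13)
  6P = (13, 11)
  7P = (0, 2)
  8P = (18, 12)
  ... (continuing to 19P)
  19P = O

ord(P) = 19


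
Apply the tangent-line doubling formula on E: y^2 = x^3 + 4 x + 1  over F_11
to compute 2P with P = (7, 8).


Doubling: s = (3 x1^2 + a) / (2 y1)
s = (3*7^2 + 4) / (2*8) mod 11 = 6
x3 = s^2 - 2 x1 mod 11 = 6^2 - 2*7 = 0
y3 = s (x1 - x3) - y1 mod 11 = 6 * (7 - 0) - 8 = 1

2P = (0, 1)


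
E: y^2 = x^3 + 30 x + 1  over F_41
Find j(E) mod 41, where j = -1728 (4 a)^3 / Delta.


Delta = -16(4 a^3 + 27 b^2) mod 41 = 5
-1728 * (4 a)^3 = -1728 * (4*30)^3 mod 41 = 39
j = 39 * 5^(-1) mod 41 = 16

j = 16 (mod 41)


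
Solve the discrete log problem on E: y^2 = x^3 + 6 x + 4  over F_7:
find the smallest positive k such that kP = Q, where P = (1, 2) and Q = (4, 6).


Enumerate multiples of P until we hit Q = (4, 6):
  1P = (1, 2)
  2P = (0, 2)
  3P = (6, 5)
  4P = (4, 6)
Match found at i = 4.

k = 4


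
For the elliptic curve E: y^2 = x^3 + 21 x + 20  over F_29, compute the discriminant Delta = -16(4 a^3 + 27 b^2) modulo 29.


4 a^3 + 27 b^2 = 4*21^3 + 27*20^2 = 37044 + 10800 = 47844
Delta = -16 * (47844) = -765504
Delta mod 29 = 9

Delta = 9 (mod 29)


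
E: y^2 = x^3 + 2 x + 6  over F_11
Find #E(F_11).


For each x in F_11, count y with y^2 = x^3 + 2 x + 6 mod 11:
  x = 1: RHS = 9, y in [3, 8]  -> 2 point(s)
  x = 4: RHS = 1, y in [1, 10]  -> 2 point(s)
  x = 5: RHS = 9, y in [3, 8]  -> 2 point(s)
  x = 6: RHS = 3, y in [5, 6]  -> 2 point(s)
  x = 7: RHS = 0, y in [0]  -> 1 point(s)
  x = 9: RHS = 5, y in [4, 7]  -> 2 point(s)
  x = 10: RHS = 3, y in [5, 6]  -> 2 point(s)
Affine points: 13. Add the point at infinity: total = 14.

#E(F_11) = 14


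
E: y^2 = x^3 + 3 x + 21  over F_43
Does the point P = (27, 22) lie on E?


Check whether y^2 = x^3 + 3 x + 21 (mod 43) for (x, y) = (27, 22).
LHS: y^2 = 22^2 mod 43 = 11
RHS: x^3 + 3 x + 21 = 27^3 + 3*27 + 21 mod 43 = 5
LHS != RHS

No, not on the curve


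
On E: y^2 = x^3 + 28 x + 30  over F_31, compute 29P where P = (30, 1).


k = 29 = 11101_2 (binary, LSB first: 10111)
Double-and-add from P = (30, 1):
  bit 0 = 1: acc = O + (30, 1) = (30, 1)
  bit 1 = 0: acc unchanged = (30, 1)
  bit 2 = 1: acc = (30, 1) + (24, 7) = (9, 9)
  bit 3 = 1: acc = (9, 9) + (23, 21) = (1, 20)
  bit 4 = 1: acc = (1, 20) + (13, 24) = (24, 24)

29P = (24, 24)


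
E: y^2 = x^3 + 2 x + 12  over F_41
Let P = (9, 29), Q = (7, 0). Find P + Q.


P != Q, so use the chord formula.
s = (y2 - y1) / (x2 - x1) = (12) / (39) mod 41 = 35
x3 = s^2 - x1 - x2 mod 41 = 35^2 - 9 - 7 = 20
y3 = s (x1 - x3) - y1 mod 41 = 35 * (9 - 20) - 29 = 37

P + Q = (20, 37)


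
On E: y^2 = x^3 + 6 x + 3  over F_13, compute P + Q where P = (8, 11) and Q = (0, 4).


P != Q, so use the chord formula.
s = (y2 - y1) / (x2 - x1) = (6) / (5) mod 13 = 9
x3 = s^2 - x1 - x2 mod 13 = 9^2 - 8 - 0 = 8
y3 = s (x1 - x3) - y1 mod 13 = 9 * (8 - 8) - 11 = 2

P + Q = (8, 2)


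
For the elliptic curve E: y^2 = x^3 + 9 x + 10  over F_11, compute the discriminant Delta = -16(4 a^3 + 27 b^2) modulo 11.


4 a^3 + 27 b^2 = 4*9^3 + 27*10^2 = 2916 + 2700 = 5616
Delta = -16 * (5616) = -89856
Delta mod 11 = 3

Delta = 3 (mod 11)


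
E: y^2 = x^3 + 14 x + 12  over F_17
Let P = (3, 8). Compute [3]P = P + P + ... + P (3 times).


k = 3 = 11_2 (binary, LSB first: 11)
Double-and-add from P = (3, 8):
  bit 0 = 1: acc = O + (3, 8) = (3, 8)
  bit 1 = 1: acc = (3, 8) + (9, 0) = (3, 9)

3P = (3, 9)


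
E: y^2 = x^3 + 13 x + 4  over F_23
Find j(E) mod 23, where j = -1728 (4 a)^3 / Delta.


Delta = -16(4 a^3 + 27 b^2) mod 23 = 2
-1728 * (4 a)^3 = -1728 * (4*13)^3 mod 23 = 19
j = 19 * 2^(-1) mod 23 = 21

j = 21 (mod 23)


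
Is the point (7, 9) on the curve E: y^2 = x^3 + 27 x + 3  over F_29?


Check whether y^2 = x^3 + 27 x + 3 (mod 29) for (x, y) = (7, 9).
LHS: y^2 = 9^2 mod 29 = 23
RHS: x^3 + 27 x + 3 = 7^3 + 27*7 + 3 mod 29 = 13
LHS != RHS

No, not on the curve


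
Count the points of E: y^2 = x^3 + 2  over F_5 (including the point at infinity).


For each x in F_5, count y with y^2 = x^3 + 0 x + 2 mod 5:
  x = 2: RHS = 0, y in [0]  -> 1 point(s)
  x = 3: RHS = 4, y in [2, 3]  -> 2 point(s)
  x = 4: RHS = 1, y in [1, 4]  -> 2 point(s)
Affine points: 5. Add the point at infinity: total = 6.

#E(F_5) = 6


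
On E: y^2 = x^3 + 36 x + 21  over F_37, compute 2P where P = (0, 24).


Doubling: s = (3 x1^2 + a) / (2 y1)
s = (3*0^2 + 36) / (2*24) mod 37 = 10
x3 = s^2 - 2 x1 mod 37 = 10^2 - 2*0 = 26
y3 = s (x1 - x3) - y1 mod 37 = 10 * (0 - 26) - 24 = 12

2P = (26, 12)


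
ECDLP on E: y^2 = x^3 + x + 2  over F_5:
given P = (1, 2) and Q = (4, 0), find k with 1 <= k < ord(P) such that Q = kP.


Enumerate multiples of P until we hit Q = (4, 0):
  1P = (1, 2)
  2P = (4, 0)
Match found at i = 2.

k = 2


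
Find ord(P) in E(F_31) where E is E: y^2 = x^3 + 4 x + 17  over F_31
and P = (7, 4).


Compute successive multiples of P until we hit O:
  1P = (7, 4)
  2P = (25, 5)
  3P = (19, 16)
  4P = (6, 28)
  5P = (5, 10)
  6P = (28, 28)
  7P = (3, 5)
  8P = (23, 0)
  ... (continuing to 16P)
  16P = O

ord(P) = 16


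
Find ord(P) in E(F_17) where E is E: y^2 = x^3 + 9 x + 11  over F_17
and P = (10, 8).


Compute successive multiples of P until we hit O:
  1P = (10, 8)
  2P = (6, 14)
  3P = (16, 1)
  4P = (7, 14)
  5P = (4, 14)
  6P = (4, 3)
  7P = (7, 3)
  8P = (16, 16)
  ... (continuing to 11P)
  11P = O

ord(P) = 11


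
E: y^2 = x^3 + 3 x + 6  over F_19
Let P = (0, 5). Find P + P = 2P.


Doubling: s = (3 x1^2 + a) / (2 y1)
s = (3*0^2 + 3) / (2*5) mod 19 = 6
x3 = s^2 - 2 x1 mod 19 = 6^2 - 2*0 = 17
y3 = s (x1 - x3) - y1 mod 19 = 6 * (0 - 17) - 5 = 7

2P = (17, 7)


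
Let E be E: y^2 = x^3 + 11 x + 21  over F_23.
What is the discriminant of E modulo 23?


4 a^3 + 27 b^2 = 4*11^3 + 27*21^2 = 5324 + 11907 = 17231
Delta = -16 * (17231) = -275696
Delta mod 23 = 5

Delta = 5 (mod 23)


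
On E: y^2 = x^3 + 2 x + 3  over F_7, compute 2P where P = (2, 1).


k = 2 = 10_2 (binary, LSB first: 01)
Double-and-add from P = (2, 1):
  bit 0 = 0: acc unchanged = O
  bit 1 = 1: acc = O + (3, 6) = (3, 6)

2P = (3, 6)


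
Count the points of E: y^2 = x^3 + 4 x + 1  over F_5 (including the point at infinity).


For each x in F_5, count y with y^2 = x^3 + 4 x + 1 mod 5:
  x = 0: RHS = 1, y in [1, 4]  -> 2 point(s)
  x = 1: RHS = 1, y in [1, 4]  -> 2 point(s)
  x = 3: RHS = 0, y in [0]  -> 1 point(s)
  x = 4: RHS = 1, y in [1, 4]  -> 2 point(s)
Affine points: 7. Add the point at infinity: total = 8.

#E(F_5) = 8


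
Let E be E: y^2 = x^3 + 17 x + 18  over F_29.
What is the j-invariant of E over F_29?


Delta = -16(4 a^3 + 27 b^2) mod 29 = 1
-1728 * (4 a)^3 = -1728 * (4*17)^3 mod 29 = 23
j = 23 * 1^(-1) mod 29 = 23

j = 23 (mod 29)


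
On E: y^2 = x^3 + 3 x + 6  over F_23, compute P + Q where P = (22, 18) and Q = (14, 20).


P != Q, so use the chord formula.
s = (y2 - y1) / (x2 - x1) = (2) / (15) mod 23 = 17
x3 = s^2 - x1 - x2 mod 23 = 17^2 - 22 - 14 = 0
y3 = s (x1 - x3) - y1 mod 23 = 17 * (22 - 0) - 18 = 11

P + Q = (0, 11)


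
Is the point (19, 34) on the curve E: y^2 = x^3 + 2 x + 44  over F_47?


Check whether y^2 = x^3 + 2 x + 44 (mod 47) for (x, y) = (19, 34).
LHS: y^2 = 34^2 mod 47 = 28
RHS: x^3 + 2 x + 44 = 19^3 + 2*19 + 44 mod 47 = 32
LHS != RHS

No, not on the curve


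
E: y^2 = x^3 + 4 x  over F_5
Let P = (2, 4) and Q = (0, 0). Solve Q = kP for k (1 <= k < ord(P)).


Enumerate multiples of P until we hit Q = (0, 0):
  1P = (2, 4)
  2P = (0, 0)
Match found at i = 2.

k = 2


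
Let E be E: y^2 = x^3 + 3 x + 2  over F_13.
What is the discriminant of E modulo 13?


4 a^3 + 27 b^2 = 4*3^3 + 27*2^2 = 108 + 108 = 216
Delta = -16 * (216) = -3456
Delta mod 13 = 2

Delta = 2 (mod 13)


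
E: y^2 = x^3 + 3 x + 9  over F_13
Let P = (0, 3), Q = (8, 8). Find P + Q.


P != Q, so use the chord formula.
s = (y2 - y1) / (x2 - x1) = (5) / (8) mod 13 = 12
x3 = s^2 - x1 - x2 mod 13 = 12^2 - 0 - 8 = 6
y3 = s (x1 - x3) - y1 mod 13 = 12 * (0 - 6) - 3 = 3

P + Q = (6, 3)


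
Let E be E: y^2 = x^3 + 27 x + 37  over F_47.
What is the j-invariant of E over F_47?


Delta = -16(4 a^3 + 27 b^2) mod 47 = 22
-1728 * (4 a)^3 = -1728 * (4*27)^3 mod 47 = 10
j = 10 * 22^(-1) mod 47 = 9

j = 9 (mod 47)


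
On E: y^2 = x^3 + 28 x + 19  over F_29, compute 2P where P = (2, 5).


Doubling: s = (3 x1^2 + a) / (2 y1)
s = (3*2^2 + 28) / (2*5) mod 29 = 4
x3 = s^2 - 2 x1 mod 29 = 4^2 - 2*2 = 12
y3 = s (x1 - x3) - y1 mod 29 = 4 * (2 - 12) - 5 = 13

2P = (12, 13)


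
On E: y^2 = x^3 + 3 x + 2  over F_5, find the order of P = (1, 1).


Compute successive multiples of P until we hit O:
  1P = (1, 1)
  2P = (2, 1)
  3P = (2, 4)
  4P = (1, 4)
  5P = O

ord(P) = 5


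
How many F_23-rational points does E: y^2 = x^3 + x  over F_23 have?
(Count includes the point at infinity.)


For each x in F_23, count y with y^2 = x^3 + 1 x + 0 mod 23:
  x = 0: RHS = 0, y in [0]  -> 1 point(s)
  x = 1: RHS = 2, y in [5, 18]  -> 2 point(s)
  x = 9: RHS = 2, y in [5, 18]  -> 2 point(s)
  x = 11: RHS = 8, y in [10, 13]  -> 2 point(s)
  x = 13: RHS = 2, y in [5, 18]  -> 2 point(s)
  x = 15: RHS = 9, y in [3, 20]  -> 2 point(s)
  x = 16: RHS = 18, y in [8, 15]  -> 2 point(s)
  x = 17: RHS = 8, y in [10, 13]  -> 2 point(s)
  x = 18: RHS = 8, y in [10, 13]  -> 2 point(s)
  x = 19: RHS = 1, y in [1, 22]  -> 2 point(s)
  x = 20: RHS = 16, y in [4, 19]  -> 2 point(s)
  x = 21: RHS = 13, y in [6, 17]  -> 2 point(s)
Affine points: 23. Add the point at infinity: total = 24.

#E(F_23) = 24


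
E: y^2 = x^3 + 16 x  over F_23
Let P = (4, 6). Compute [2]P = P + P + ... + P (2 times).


k = 2 = 10_2 (binary, LSB first: 01)
Double-and-add from P = (4, 6):
  bit 0 = 0: acc unchanged = O
  bit 1 = 1: acc = O + (0, 0) = (0, 0)

2P = (0, 0)


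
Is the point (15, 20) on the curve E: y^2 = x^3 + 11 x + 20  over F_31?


Check whether y^2 = x^3 + 11 x + 20 (mod 31) for (x, y) = (15, 20).
LHS: y^2 = 20^2 mod 31 = 28
RHS: x^3 + 11 x + 20 = 15^3 + 11*15 + 20 mod 31 = 26
LHS != RHS

No, not on the curve


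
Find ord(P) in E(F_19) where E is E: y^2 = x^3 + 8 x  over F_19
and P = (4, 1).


Compute successive multiples of P until we hit O:
  1P = (4, 1)
  2P = (16, 5)
  3P = (16, 14)
  4P = (4, 18)
  5P = O

ord(P) = 5


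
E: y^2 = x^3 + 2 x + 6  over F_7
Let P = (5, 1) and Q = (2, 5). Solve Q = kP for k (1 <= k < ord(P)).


Enumerate multiples of P until we hit Q = (2, 5):
  1P = (5, 1)
  2P = (4, 6)
  3P = (2, 5)
Match found at i = 3.

k = 3


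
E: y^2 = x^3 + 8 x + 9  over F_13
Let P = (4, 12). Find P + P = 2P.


Doubling: s = (3 x1^2 + a) / (2 y1)
s = (3*4^2 + 8) / (2*12) mod 13 = 11
x3 = s^2 - 2 x1 mod 13 = 11^2 - 2*4 = 9
y3 = s (x1 - x3) - y1 mod 13 = 11 * (4 - 9) - 12 = 11

2P = (9, 11)


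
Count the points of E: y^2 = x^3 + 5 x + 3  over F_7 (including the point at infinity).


For each x in F_7, count y with y^2 = x^3 + 5 x + 3 mod 7:
  x = 1: RHS = 2, y in [3, 4]  -> 2 point(s)
  x = 2: RHS = 0, y in [0]  -> 1 point(s)
  x = 6: RHS = 4, y in [2, 5]  -> 2 point(s)
Affine points: 5. Add the point at infinity: total = 6.

#E(F_7) = 6


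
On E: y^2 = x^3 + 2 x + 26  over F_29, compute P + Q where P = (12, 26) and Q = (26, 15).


P != Q, so use the chord formula.
s = (y2 - y1) / (x2 - x1) = (18) / (14) mod 29 = 22
x3 = s^2 - x1 - x2 mod 29 = 22^2 - 12 - 26 = 11
y3 = s (x1 - x3) - y1 mod 29 = 22 * (12 - 11) - 26 = 25

P + Q = (11, 25)


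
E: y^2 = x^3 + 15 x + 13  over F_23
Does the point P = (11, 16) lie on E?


Check whether y^2 = x^3 + 15 x + 13 (mod 23) for (x, y) = (11, 16).
LHS: y^2 = 16^2 mod 23 = 3
RHS: x^3 + 15 x + 13 = 11^3 + 15*11 + 13 mod 23 = 14
LHS != RHS

No, not on the curve


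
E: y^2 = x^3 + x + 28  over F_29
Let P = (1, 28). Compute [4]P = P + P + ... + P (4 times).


k = 4 = 100_2 (binary, LSB first: 001)
Double-and-add from P = (1, 28):
  bit 0 = 0: acc unchanged = O
  bit 1 = 0: acc unchanged = O
  bit 2 = 1: acc = O + (16, 15) = (16, 15)

4P = (16, 15)


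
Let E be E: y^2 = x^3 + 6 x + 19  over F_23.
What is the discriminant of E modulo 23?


4 a^3 + 27 b^2 = 4*6^3 + 27*19^2 = 864 + 9747 = 10611
Delta = -16 * (10611) = -169776
Delta mod 23 = 10

Delta = 10 (mod 23)


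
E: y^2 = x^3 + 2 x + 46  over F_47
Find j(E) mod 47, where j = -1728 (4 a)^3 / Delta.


Delta = -16(4 a^3 + 27 b^2) mod 47 = 43
-1728 * (4 a)^3 = -1728 * (4*2)^3 mod 47 = 39
j = 39 * 43^(-1) mod 47 = 2

j = 2 (mod 47)


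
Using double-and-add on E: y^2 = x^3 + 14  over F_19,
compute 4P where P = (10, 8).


k = 4 = 100_2 (binary, LSB first: 001)
Double-and-add from P = (10, 8):
  bit 0 = 0: acc unchanged = O
  bit 1 = 0: acc unchanged = O
  bit 2 = 1: acc = O + (13, 11) = (13, 11)

4P = (13, 11)


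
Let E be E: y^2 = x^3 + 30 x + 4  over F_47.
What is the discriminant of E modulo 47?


4 a^3 + 27 b^2 = 4*30^3 + 27*4^2 = 108000 + 432 = 108432
Delta = -16 * (108432) = -1734912
Delta mod 47 = 46

Delta = 46 (mod 47)


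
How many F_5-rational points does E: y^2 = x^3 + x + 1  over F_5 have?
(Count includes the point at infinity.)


For each x in F_5, count y with y^2 = x^3 + 1 x + 1 mod 5:
  x = 0: RHS = 1, y in [1, 4]  -> 2 point(s)
  x = 2: RHS = 1, y in [1, 4]  -> 2 point(s)
  x = 3: RHS = 1, y in [1, 4]  -> 2 point(s)
  x = 4: RHS = 4, y in [2, 3]  -> 2 point(s)
Affine points: 8. Add the point at infinity: total = 9.

#E(F_5) = 9


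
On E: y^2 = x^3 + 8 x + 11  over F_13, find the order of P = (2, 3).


Compute successive multiples of P until we hit O:
  1P = (2, 3)
  2P = (10, 5)
  3P = (10, 8)
  4P = (2, 10)
  5P = O

ord(P) = 5


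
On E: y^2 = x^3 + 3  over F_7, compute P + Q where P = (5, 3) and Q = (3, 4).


P != Q, so use the chord formula.
s = (y2 - y1) / (x2 - x1) = (1) / (5) mod 7 = 3
x3 = s^2 - x1 - x2 mod 7 = 3^2 - 5 - 3 = 1
y3 = s (x1 - x3) - y1 mod 7 = 3 * (5 - 1) - 3 = 2

P + Q = (1, 2)


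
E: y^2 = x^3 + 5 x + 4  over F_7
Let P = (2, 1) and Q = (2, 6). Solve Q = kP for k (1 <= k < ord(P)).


Enumerate multiples of P until we hit Q = (2, 6):
  1P = (2, 1)
  2P = (0, 2)
  3P = (0, 5)
  4P = (2, 6)
Match found at i = 4.

k = 4


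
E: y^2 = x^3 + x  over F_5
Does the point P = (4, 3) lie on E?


Check whether y^2 = x^3 + 1 x + 0 (mod 5) for (x, y) = (4, 3).
LHS: y^2 = 3^2 mod 5 = 4
RHS: x^3 + 1 x + 0 = 4^3 + 1*4 + 0 mod 5 = 3
LHS != RHS

No, not on the curve


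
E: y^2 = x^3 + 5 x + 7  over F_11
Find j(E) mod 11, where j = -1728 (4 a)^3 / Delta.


Delta = -16(4 a^3 + 27 b^2) mod 11 = 4
-1728 * (4 a)^3 = -1728 * (4*5)^3 mod 11 = 8
j = 8 * 4^(-1) mod 11 = 2

j = 2 (mod 11)


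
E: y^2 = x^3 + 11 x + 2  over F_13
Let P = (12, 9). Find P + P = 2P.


Doubling: s = (3 x1^2 + a) / (2 y1)
s = (3*12^2 + 11) / (2*9) mod 13 = 8
x3 = s^2 - 2 x1 mod 13 = 8^2 - 2*12 = 1
y3 = s (x1 - x3) - y1 mod 13 = 8 * (12 - 1) - 9 = 1

2P = (1, 1)


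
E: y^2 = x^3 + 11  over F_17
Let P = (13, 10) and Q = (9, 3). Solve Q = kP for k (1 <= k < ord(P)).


Enumerate multiples of P until we hit Q = (9, 3):
  1P = (13, 10)
  2P = (9, 3)
Match found at i = 2.

k = 2


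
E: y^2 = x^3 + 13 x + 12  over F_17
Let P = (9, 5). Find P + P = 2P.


Doubling: s = (3 x1^2 + a) / (2 y1)
s = (3*9^2 + 13) / (2*5) mod 17 = 12
x3 = s^2 - 2 x1 mod 17 = 12^2 - 2*9 = 7
y3 = s (x1 - x3) - y1 mod 17 = 12 * (9 - 7) - 5 = 2

2P = (7, 2)


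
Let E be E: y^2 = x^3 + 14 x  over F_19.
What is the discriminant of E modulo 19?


4 a^3 + 27 b^2 = 4*14^3 + 27*0^2 = 10976 + 0 = 10976
Delta = -16 * (10976) = -175616
Delta mod 19 = 1

Delta = 1 (mod 19)


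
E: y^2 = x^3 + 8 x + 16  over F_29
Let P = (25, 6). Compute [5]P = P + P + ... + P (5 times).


k = 5 = 101_2 (binary, LSB first: 101)
Double-and-add from P = (25, 6):
  bit 0 = 1: acc = O + (25, 6) = (25, 6)
  bit 1 = 0: acc unchanged = (25, 6)
  bit 2 = 1: acc = (25, 6) + (28, 23) = (21, 7)

5P = (21, 7)


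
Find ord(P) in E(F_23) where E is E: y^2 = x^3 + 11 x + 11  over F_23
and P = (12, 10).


Compute successive multiples of P until we hit O:
  1P = (12, 10)
  2P = (3, 18)
  3P = (21, 21)
  4P = (2, 15)
  5P = (15, 3)
  6P = (4, 2)
  7P = (8, 17)
  8P = (19, 8)
  ... (continuing to 18P)
  18P = O

ord(P) = 18


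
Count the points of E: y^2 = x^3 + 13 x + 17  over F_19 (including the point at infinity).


For each x in F_19, count y with y^2 = x^3 + 13 x + 17 mod 19:
  x = 0: RHS = 17, y in [6, 13]  -> 2 point(s)
  x = 3: RHS = 7, y in [8, 11]  -> 2 point(s)
  x = 4: RHS = 0, y in [0]  -> 1 point(s)
  x = 5: RHS = 17, y in [6, 13]  -> 2 point(s)
  x = 6: RHS = 7, y in [8, 11]  -> 2 point(s)
  x = 8: RHS = 6, y in [5, 14]  -> 2 point(s)
  x = 10: RHS = 7, y in [8, 11]  -> 2 point(s)
  x = 11: RHS = 9, y in [3, 16]  -> 2 point(s)
  x = 12: RHS = 1, y in [1, 18]  -> 2 point(s)
  x = 14: RHS = 17, y in [6, 13]  -> 2 point(s)
Affine points: 19. Add the point at infinity: total = 20.

#E(F_19) = 20


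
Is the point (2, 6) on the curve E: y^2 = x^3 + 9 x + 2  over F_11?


Check whether y^2 = x^3 + 9 x + 2 (mod 11) for (x, y) = (2, 6).
LHS: y^2 = 6^2 mod 11 = 3
RHS: x^3 + 9 x + 2 = 2^3 + 9*2 + 2 mod 11 = 6
LHS != RHS

No, not on the curve


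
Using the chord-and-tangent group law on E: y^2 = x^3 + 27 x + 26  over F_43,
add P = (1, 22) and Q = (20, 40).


P != Q, so use the chord formula.
s = (y2 - y1) / (x2 - x1) = (18) / (19) mod 43 = 10
x3 = s^2 - x1 - x2 mod 43 = 10^2 - 1 - 20 = 36
y3 = s (x1 - x3) - y1 mod 43 = 10 * (1 - 36) - 22 = 15

P + Q = (36, 15)


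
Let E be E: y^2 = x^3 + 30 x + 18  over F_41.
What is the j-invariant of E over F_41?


Delta = -16(4 a^3 + 27 b^2) mod 41 = 33
-1728 * (4 a)^3 = -1728 * (4*30)^3 mod 41 = 39
j = 39 * 33^(-1) mod 41 = 31

j = 31 (mod 41)


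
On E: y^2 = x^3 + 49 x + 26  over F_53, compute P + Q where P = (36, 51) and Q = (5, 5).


P != Q, so use the chord formula.
s = (y2 - y1) / (x2 - x1) = (7) / (22) mod 53 = 22
x3 = s^2 - x1 - x2 mod 53 = 22^2 - 36 - 5 = 19
y3 = s (x1 - x3) - y1 mod 53 = 22 * (36 - 19) - 51 = 5

P + Q = (19, 5)


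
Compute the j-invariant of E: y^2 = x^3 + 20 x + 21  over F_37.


Delta = -16(4 a^3 + 27 b^2) mod 37 = 7
-1728 * (4 a)^3 = -1728 * (4*20)^3 mod 37 = 8
j = 8 * 7^(-1) mod 37 = 17

j = 17 (mod 37)


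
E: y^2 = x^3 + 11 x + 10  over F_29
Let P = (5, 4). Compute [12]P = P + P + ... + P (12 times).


k = 12 = 1100_2 (binary, LSB first: 0011)
Double-and-add from P = (5, 4):
  bit 0 = 0: acc unchanged = O
  bit 1 = 0: acc unchanged = O
  bit 2 = 1: acc = O + (1, 14) = (1, 14)
  bit 3 = 1: acc = (1, 14) + (20, 20) = (13, 28)

12P = (13, 28)


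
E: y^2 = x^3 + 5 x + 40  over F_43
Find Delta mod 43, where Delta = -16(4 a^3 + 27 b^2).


4 a^3 + 27 b^2 = 4*5^3 + 27*40^2 = 500 + 43200 = 43700
Delta = -16 * (43700) = -699200
Delta mod 43 = 23

Delta = 23 (mod 43)


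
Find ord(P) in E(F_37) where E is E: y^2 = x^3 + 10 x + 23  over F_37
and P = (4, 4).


Compute successive multiples of P until we hit O:
  1P = (4, 4)
  2P = (33, 17)
  3P = (9, 18)
  4P = (20, 3)
  5P = (25, 32)
  6P = (18, 2)
  7P = (12, 13)
  8P = (24, 29)
  ... (continuing to 40P)
  40P = O

ord(P) = 40


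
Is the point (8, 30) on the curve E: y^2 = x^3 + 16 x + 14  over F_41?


Check whether y^2 = x^3 + 16 x + 14 (mod 41) for (x, y) = (8, 30).
LHS: y^2 = 30^2 mod 41 = 39
RHS: x^3 + 16 x + 14 = 8^3 + 16*8 + 14 mod 41 = 39
LHS = RHS

Yes, on the curve


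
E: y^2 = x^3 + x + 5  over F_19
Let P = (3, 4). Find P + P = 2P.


Doubling: s = (3 x1^2 + a) / (2 y1)
s = (3*3^2 + 1) / (2*4) mod 19 = 13
x3 = s^2 - 2 x1 mod 19 = 13^2 - 2*3 = 11
y3 = s (x1 - x3) - y1 mod 19 = 13 * (3 - 11) - 4 = 6

2P = (11, 6)


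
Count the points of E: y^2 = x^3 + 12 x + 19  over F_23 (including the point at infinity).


For each x in F_23, count y with y^2 = x^3 + 12 x + 19 mod 23:
  x = 1: RHS = 9, y in [3, 20]  -> 2 point(s)
  x = 3: RHS = 13, y in [6, 17]  -> 2 point(s)
  x = 4: RHS = 16, y in [4, 19]  -> 2 point(s)
  x = 6: RHS = 8, y in [10, 13]  -> 2 point(s)
  x = 7: RHS = 9, y in [3, 20]  -> 2 point(s)
  x = 8: RHS = 6, y in [11, 12]  -> 2 point(s)
  x = 10: RHS = 12, y in [9, 14]  -> 2 point(s)
  x = 13: RHS = 3, y in [7, 16]  -> 2 point(s)
  x = 15: RHS = 9, y in [3, 20]  -> 2 point(s)
  x = 16: RHS = 6, y in [11, 12]  -> 2 point(s)
  x = 18: RHS = 18, y in [8, 15]  -> 2 point(s)
  x = 20: RHS = 2, y in [5, 18]  -> 2 point(s)
  x = 22: RHS = 6, y in [11, 12]  -> 2 point(s)
Affine points: 26. Add the point at infinity: total = 27.

#E(F_23) = 27


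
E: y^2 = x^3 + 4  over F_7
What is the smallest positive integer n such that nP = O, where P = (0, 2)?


Compute successive multiples of P until we hit O:
  1P = (0, 2)
  2P = (0, 5)
  3P = O

ord(P) = 3


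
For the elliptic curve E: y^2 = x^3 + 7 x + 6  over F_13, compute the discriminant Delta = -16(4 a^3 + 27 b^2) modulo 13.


4 a^3 + 27 b^2 = 4*7^3 + 27*6^2 = 1372 + 972 = 2344
Delta = -16 * (2344) = -37504
Delta mod 13 = 1

Delta = 1 (mod 13)


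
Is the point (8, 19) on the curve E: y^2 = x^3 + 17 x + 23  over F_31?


Check whether y^2 = x^3 + 17 x + 23 (mod 31) for (x, y) = (8, 19).
LHS: y^2 = 19^2 mod 31 = 20
RHS: x^3 + 17 x + 23 = 8^3 + 17*8 + 23 mod 31 = 20
LHS = RHS

Yes, on the curve


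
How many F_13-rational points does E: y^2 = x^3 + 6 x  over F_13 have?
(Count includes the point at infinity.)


For each x in F_13, count y with y^2 = x^3 + 6 x + 0 mod 13:
  x = 0: RHS = 0, y in [0]  -> 1 point(s)
  x = 4: RHS = 10, y in [6, 7]  -> 2 point(s)
  x = 5: RHS = 12, y in [5, 8]  -> 2 point(s)
  x = 8: RHS = 1, y in [1, 12]  -> 2 point(s)
  x = 9: RHS = 3, y in [4, 9]  -> 2 point(s)
Affine points: 9. Add the point at infinity: total = 10.

#E(F_13) = 10


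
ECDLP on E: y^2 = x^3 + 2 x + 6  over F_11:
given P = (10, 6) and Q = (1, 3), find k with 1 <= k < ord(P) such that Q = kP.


Enumerate multiples of P until we hit Q = (1, 3):
  1P = (10, 6)
  2P = (5, 8)
  3P = (1, 8)
  4P = (1, 3)
Match found at i = 4.

k = 4


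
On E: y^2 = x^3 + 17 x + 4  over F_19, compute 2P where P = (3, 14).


Doubling: s = (3 x1^2 + a) / (2 y1)
s = (3*3^2 + 17) / (2*14) mod 19 = 7
x3 = s^2 - 2 x1 mod 19 = 7^2 - 2*3 = 5
y3 = s (x1 - x3) - y1 mod 19 = 7 * (3 - 5) - 14 = 10

2P = (5, 10)


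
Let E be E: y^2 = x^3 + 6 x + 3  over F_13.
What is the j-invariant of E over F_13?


Delta = -16(4 a^3 + 27 b^2) mod 13 = 7
-1728 * (4 a)^3 = -1728 * (4*6)^3 mod 13 = 5
j = 5 * 7^(-1) mod 13 = 10

j = 10 (mod 13)


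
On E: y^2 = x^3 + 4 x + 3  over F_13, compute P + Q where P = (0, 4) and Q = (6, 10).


P != Q, so use the chord formula.
s = (y2 - y1) / (x2 - x1) = (6) / (6) mod 13 = 1
x3 = s^2 - x1 - x2 mod 13 = 1^2 - 0 - 6 = 8
y3 = s (x1 - x3) - y1 mod 13 = 1 * (0 - 8) - 4 = 1

P + Q = (8, 1)


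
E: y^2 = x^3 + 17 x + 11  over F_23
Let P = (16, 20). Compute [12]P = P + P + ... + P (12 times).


k = 12 = 1100_2 (binary, LSB first: 0011)
Double-and-add from P = (16, 20):
  bit 0 = 0: acc unchanged = O
  bit 1 = 0: acc unchanged = O
  bit 2 = 1: acc = O + (18, 13) = (18, 13)
  bit 3 = 1: acc = (18, 13) + (10, 10) = (7, 17)

12P = (7, 17)


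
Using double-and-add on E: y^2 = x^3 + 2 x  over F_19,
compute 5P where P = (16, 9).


k = 5 = 101_2 (binary, LSB first: 101)
Double-and-add from P = (16, 9):
  bit 0 = 1: acc = O + (16, 9) = (16, 9)
  bit 1 = 0: acc unchanged = (16, 9)
  bit 2 = 1: acc = (16, 9) + (17, 8) = (6, 0)

5P = (6, 0)


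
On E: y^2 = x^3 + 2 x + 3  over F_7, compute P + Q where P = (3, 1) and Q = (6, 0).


P != Q, so use the chord formula.
s = (y2 - y1) / (x2 - x1) = (6) / (3) mod 7 = 2
x3 = s^2 - x1 - x2 mod 7 = 2^2 - 3 - 6 = 2
y3 = s (x1 - x3) - y1 mod 7 = 2 * (3 - 2) - 1 = 1

P + Q = (2, 1)


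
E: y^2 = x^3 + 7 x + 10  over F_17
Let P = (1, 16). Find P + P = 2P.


Doubling: s = (3 x1^2 + a) / (2 y1)
s = (3*1^2 + 7) / (2*16) mod 17 = 12
x3 = s^2 - 2 x1 mod 17 = 12^2 - 2*1 = 6
y3 = s (x1 - x3) - y1 mod 17 = 12 * (1 - 6) - 16 = 9

2P = (6, 9)


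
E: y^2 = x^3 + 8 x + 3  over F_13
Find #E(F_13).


For each x in F_13, count y with y^2 = x^3 + 8 x + 3 mod 13:
  x = 0: RHS = 3, y in [4, 9]  -> 2 point(s)
  x = 1: RHS = 12, y in [5, 8]  -> 2 point(s)
  x = 2: RHS = 1, y in [1, 12]  -> 2 point(s)
  x = 5: RHS = 12, y in [5, 8]  -> 2 point(s)
  x = 7: RHS = 12, y in [5, 8]  -> 2 point(s)
  x = 10: RHS = 4, y in [2, 11]  -> 2 point(s)
Affine points: 12. Add the point at infinity: total = 13.

#E(F_13) = 13


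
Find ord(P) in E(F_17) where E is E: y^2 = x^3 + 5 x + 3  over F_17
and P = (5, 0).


Compute successive multiples of P until we hit O:
  1P = (5, 0)
  2P = O

ord(P) = 2


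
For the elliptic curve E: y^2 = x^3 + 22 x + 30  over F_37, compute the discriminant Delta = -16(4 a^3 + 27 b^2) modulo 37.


4 a^3 + 27 b^2 = 4*22^3 + 27*30^2 = 42592 + 24300 = 66892
Delta = -16 * (66892) = -1070272
Delta mod 37 = 27

Delta = 27 (mod 37)


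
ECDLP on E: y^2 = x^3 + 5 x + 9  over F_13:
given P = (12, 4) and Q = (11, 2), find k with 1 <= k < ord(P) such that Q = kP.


Enumerate multiples of P until we hit Q = (11, 2):
  1P = (12, 4)
  2P = (3, 5)
  3P = (7, 7)
  4P = (11, 11)
  5P = (0, 3)
  6P = (2, 12)
  7P = (9, 4)
  8P = (5, 9)
  9P = (5, 4)
  10P = (9, 9)
  11P = (2, 1)
  12P = (0, 10)
  13P = (11, 2)
Match found at i = 13.

k = 13


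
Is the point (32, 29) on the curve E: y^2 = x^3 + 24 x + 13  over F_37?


Check whether y^2 = x^3 + 24 x + 13 (mod 37) for (x, y) = (32, 29).
LHS: y^2 = 29^2 mod 37 = 27
RHS: x^3 + 24 x + 13 = 32^3 + 24*32 + 13 mod 37 = 27
LHS = RHS

Yes, on the curve


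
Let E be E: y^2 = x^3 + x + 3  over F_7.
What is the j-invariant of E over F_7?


Delta = -16(4 a^3 + 27 b^2) mod 7 = 3
-1728 * (4 a)^3 = -1728 * (4*1)^3 mod 7 = 1
j = 1 * 3^(-1) mod 7 = 5

j = 5 (mod 7)


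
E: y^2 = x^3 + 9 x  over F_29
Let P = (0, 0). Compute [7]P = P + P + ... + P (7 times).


k = 7 = 111_2 (binary, LSB first: 111)
Double-and-add from P = (0, 0):
  bit 0 = 1: acc = O + (0, 0) = (0, 0)
  bit 1 = 1: acc = (0, 0) + O = (0, 0)
  bit 2 = 1: acc = (0, 0) + O = (0, 0)

7P = (0, 0)


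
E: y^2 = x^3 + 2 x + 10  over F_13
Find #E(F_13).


For each x in F_13, count y with y^2 = x^3 + 2 x + 10 mod 13:
  x = 0: RHS = 10, y in [6, 7]  -> 2 point(s)
  x = 1: RHS = 0, y in [0]  -> 1 point(s)
  x = 2: RHS = 9, y in [3, 10]  -> 2 point(s)
  x = 3: RHS = 4, y in [2, 11]  -> 2 point(s)
  x = 4: RHS = 4, y in [2, 11]  -> 2 point(s)
  x = 6: RHS = 4, y in [2, 11]  -> 2 point(s)
  x = 7: RHS = 3, y in [4, 9]  -> 2 point(s)
  x = 9: RHS = 3, y in [4, 9]  -> 2 point(s)
  x = 10: RHS = 3, y in [4, 9]  -> 2 point(s)
Affine points: 17. Add the point at infinity: total = 18.

#E(F_13) = 18


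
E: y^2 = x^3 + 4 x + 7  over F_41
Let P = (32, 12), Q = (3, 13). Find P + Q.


P != Q, so use the chord formula.
s = (y2 - y1) / (x2 - x1) = (1) / (12) mod 41 = 24
x3 = s^2 - x1 - x2 mod 41 = 24^2 - 32 - 3 = 8
y3 = s (x1 - x3) - y1 mod 41 = 24 * (32 - 8) - 12 = 31

P + Q = (8, 31)


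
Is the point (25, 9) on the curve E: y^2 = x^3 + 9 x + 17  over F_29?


Check whether y^2 = x^3 + 9 x + 17 (mod 29) for (x, y) = (25, 9).
LHS: y^2 = 9^2 mod 29 = 23
RHS: x^3 + 9 x + 17 = 25^3 + 9*25 + 17 mod 29 = 4
LHS != RHS

No, not on the curve


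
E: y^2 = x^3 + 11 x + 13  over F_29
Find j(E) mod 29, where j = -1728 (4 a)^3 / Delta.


Delta = -16(4 a^3 + 27 b^2) mod 29 = 3
-1728 * (4 a)^3 = -1728 * (4*11)^3 mod 29 = 16
j = 16 * 3^(-1) mod 29 = 15

j = 15 (mod 29)


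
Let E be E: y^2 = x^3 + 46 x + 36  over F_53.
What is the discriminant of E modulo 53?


4 a^3 + 27 b^2 = 4*46^3 + 27*36^2 = 389344 + 34992 = 424336
Delta = -16 * (424336) = -6789376
Delta mod 53 = 30

Delta = 30 (mod 53)


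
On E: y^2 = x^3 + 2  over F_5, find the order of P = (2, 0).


Compute successive multiples of P until we hit O:
  1P = (2, 0)
  2P = O

ord(P) = 2


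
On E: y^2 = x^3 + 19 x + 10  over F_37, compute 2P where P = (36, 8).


Doubling: s = (3 x1^2 + a) / (2 y1)
s = (3*36^2 + 19) / (2*8) mod 37 = 6
x3 = s^2 - 2 x1 mod 37 = 6^2 - 2*36 = 1
y3 = s (x1 - x3) - y1 mod 37 = 6 * (36 - 1) - 8 = 17

2P = (1, 17)


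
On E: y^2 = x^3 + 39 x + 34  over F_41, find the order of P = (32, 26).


Compute successive multiples of P until we hit O:
  1P = (32, 26)
  2P = (26, 16)
  3P = (4, 7)
  4P = (28, 6)
  5P = (6, 22)
  6P = (12, 37)
  7P = (30, 18)
  8P = (36, 40)
  ... (continuing to 33P)
  33P = O

ord(P) = 33


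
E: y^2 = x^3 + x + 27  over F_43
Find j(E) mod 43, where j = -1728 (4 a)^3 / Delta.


Delta = -16(4 a^3 + 27 b^2) mod 43 = 26
-1728 * (4 a)^3 = -1728 * (4*1)^3 mod 43 = 4
j = 4 * 26^(-1) mod 43 = 20

j = 20 (mod 43)


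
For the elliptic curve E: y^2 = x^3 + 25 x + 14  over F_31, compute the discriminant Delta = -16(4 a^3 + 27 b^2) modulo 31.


4 a^3 + 27 b^2 = 4*25^3 + 27*14^2 = 62500 + 5292 = 67792
Delta = -16 * (67792) = -1084672
Delta mod 31 = 18

Delta = 18 (mod 31)


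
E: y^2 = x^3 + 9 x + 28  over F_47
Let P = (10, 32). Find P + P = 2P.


Doubling: s = (3 x1^2 + a) / (2 y1)
s = (3*10^2 + 9) / (2*32) mod 47 = 32
x3 = s^2 - 2 x1 mod 47 = 32^2 - 2*10 = 17
y3 = s (x1 - x3) - y1 mod 47 = 32 * (10 - 17) - 32 = 26

2P = (17, 26)


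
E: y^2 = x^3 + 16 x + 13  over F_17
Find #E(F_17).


For each x in F_17, count y with y^2 = x^3 + 16 x + 13 mod 17:
  x = 0: RHS = 13, y in [8, 9]  -> 2 point(s)
  x = 1: RHS = 13, y in [8, 9]  -> 2 point(s)
  x = 2: RHS = 2, y in [6, 11]  -> 2 point(s)
  x = 6: RHS = 2, y in [6, 11]  -> 2 point(s)
  x = 7: RHS = 9, y in [3, 14]  -> 2 point(s)
  x = 9: RHS = 2, y in [6, 11]  -> 2 point(s)
  x = 10: RHS = 0, y in [0]  -> 1 point(s)
  x = 13: RHS = 4, y in [2, 15]  -> 2 point(s)
  x = 16: RHS = 13, y in [8, 9]  -> 2 point(s)
Affine points: 17. Add the point at infinity: total = 18.

#E(F_17) = 18


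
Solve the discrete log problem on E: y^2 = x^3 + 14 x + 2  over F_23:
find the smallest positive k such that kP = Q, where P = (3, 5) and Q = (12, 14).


Enumerate multiples of P until we hit Q = (12, 14):
  1P = (3, 5)
  2P = (0, 5)
  3P = (20, 18)
  4P = (13, 9)
  5P = (9, 11)
  6P = (12, 9)
  7P = (17, 22)
  8P = (6, 16)
  9P = (7, 11)
  10P = (21, 14)
  11P = (5, 17)
  12P = (5, 6)
  13P = (21, 9)
  14P = (7, 12)
  15P = (6, 7)
  16P = (17, 1)
  17P = (12, 14)
Match found at i = 17.

k = 17


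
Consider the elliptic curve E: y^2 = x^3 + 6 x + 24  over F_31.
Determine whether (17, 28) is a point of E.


Check whether y^2 = x^3 + 6 x + 24 (mod 31) for (x, y) = (17, 28).
LHS: y^2 = 28^2 mod 31 = 9
RHS: x^3 + 6 x + 24 = 17^3 + 6*17 + 24 mod 31 = 17
LHS != RHS

No, not on the curve


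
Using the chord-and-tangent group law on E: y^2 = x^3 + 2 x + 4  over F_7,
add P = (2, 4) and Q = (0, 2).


P != Q, so use the chord formula.
s = (y2 - y1) / (x2 - x1) = (5) / (5) mod 7 = 1
x3 = s^2 - x1 - x2 mod 7 = 1^2 - 2 - 0 = 6
y3 = s (x1 - x3) - y1 mod 7 = 1 * (2 - 6) - 4 = 6

P + Q = (6, 6)


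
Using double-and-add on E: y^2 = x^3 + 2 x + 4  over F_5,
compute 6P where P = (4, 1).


k = 6 = 110_2 (binary, LSB first: 011)
Double-and-add from P = (4, 1):
  bit 0 = 0: acc unchanged = O
  bit 1 = 1: acc = O + (2, 4) = (2, 4)
  bit 2 = 1: acc = (2, 4) + (0, 2) = (4, 4)

6P = (4, 4)


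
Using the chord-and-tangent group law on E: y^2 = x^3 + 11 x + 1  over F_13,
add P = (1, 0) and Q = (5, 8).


P != Q, so use the chord formula.
s = (y2 - y1) / (x2 - x1) = (8) / (4) mod 13 = 2
x3 = s^2 - x1 - x2 mod 13 = 2^2 - 1 - 5 = 11
y3 = s (x1 - x3) - y1 mod 13 = 2 * (1 - 11) - 0 = 6

P + Q = (11, 6)


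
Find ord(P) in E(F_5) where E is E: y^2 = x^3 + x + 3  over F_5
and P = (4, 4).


Compute successive multiples of P until we hit O:
  1P = (4, 4)
  2P = (1, 0)
  3P = (4, 1)
  4P = O

ord(P) = 4


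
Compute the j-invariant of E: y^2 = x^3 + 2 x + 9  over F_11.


Delta = -16(4 a^3 + 27 b^2) mod 11 = 4
-1728 * (4 a)^3 = -1728 * (4*2)^3 mod 11 = 5
j = 5 * 4^(-1) mod 11 = 4

j = 4 (mod 11)


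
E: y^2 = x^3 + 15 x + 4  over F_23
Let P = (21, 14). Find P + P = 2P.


Doubling: s = (3 x1^2 + a) / (2 y1)
s = (3*21^2 + 15) / (2*14) mod 23 = 10
x3 = s^2 - 2 x1 mod 23 = 10^2 - 2*21 = 12
y3 = s (x1 - x3) - y1 mod 23 = 10 * (21 - 12) - 14 = 7

2P = (12, 7)


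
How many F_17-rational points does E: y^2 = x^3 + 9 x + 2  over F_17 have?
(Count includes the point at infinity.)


For each x in F_17, count y with y^2 = x^3 + 9 x + 2 mod 17:
  x = 0: RHS = 2, y in [6, 11]  -> 2 point(s)
  x = 4: RHS = 0, y in [0]  -> 1 point(s)
  x = 5: RHS = 2, y in [6, 11]  -> 2 point(s)
  x = 6: RHS = 0, y in [0]  -> 1 point(s)
  x = 7: RHS = 0, y in [0]  -> 1 point(s)
  x = 8: RHS = 8, y in [5, 12]  -> 2 point(s)
  x = 9: RHS = 13, y in [8, 9]  -> 2 point(s)
  x = 10: RHS = 4, y in [2, 15]  -> 2 point(s)
  x = 11: RHS = 4, y in [2, 15]  -> 2 point(s)
  x = 12: RHS = 2, y in [6, 11]  -> 2 point(s)
  x = 13: RHS = 4, y in [2, 15]  -> 2 point(s)
  x = 14: RHS = 16, y in [4, 13]  -> 2 point(s)
  x = 16: RHS = 9, y in [3, 14]  -> 2 point(s)
Affine points: 23. Add the point at infinity: total = 24.

#E(F_17) = 24


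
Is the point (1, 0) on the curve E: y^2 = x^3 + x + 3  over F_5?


Check whether y^2 = x^3 + 1 x + 3 (mod 5) for (x, y) = (1, 0).
LHS: y^2 = 0^2 mod 5 = 0
RHS: x^3 + 1 x + 3 = 1^3 + 1*1 + 3 mod 5 = 0
LHS = RHS

Yes, on the curve


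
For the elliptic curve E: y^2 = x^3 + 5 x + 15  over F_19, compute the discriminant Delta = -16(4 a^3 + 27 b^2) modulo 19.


4 a^3 + 27 b^2 = 4*5^3 + 27*15^2 = 500 + 6075 = 6575
Delta = -16 * (6575) = -105200
Delta mod 19 = 3

Delta = 3 (mod 19)


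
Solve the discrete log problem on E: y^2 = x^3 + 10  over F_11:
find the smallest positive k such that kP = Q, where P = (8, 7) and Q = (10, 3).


Enumerate multiples of P until we hit Q = (10, 3):
  1P = (8, 7)
  2P = (10, 8)
  3P = (7, 10)
  4P = (5, 6)
  5P = (3, 2)
  6P = (1, 0)
  7P = (3, 9)
  8P = (5, 5)
  9P = (7, 1)
  10P = (10, 3)
Match found at i = 10.

k = 10


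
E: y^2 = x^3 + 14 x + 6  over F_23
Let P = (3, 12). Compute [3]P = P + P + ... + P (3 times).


k = 3 = 11_2 (binary, LSB first: 11)
Double-and-add from P = (3, 12):
  bit 0 = 1: acc = O + (3, 12) = (3, 12)
  bit 1 = 1: acc = (3, 12) + (19, 22) = (19, 1)

3P = (19, 1)


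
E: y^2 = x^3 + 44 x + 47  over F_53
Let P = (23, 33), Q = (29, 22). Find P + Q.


P != Q, so use the chord formula.
s = (y2 - y1) / (x2 - x1) = (42) / (6) mod 53 = 7
x3 = s^2 - x1 - x2 mod 53 = 7^2 - 23 - 29 = 50
y3 = s (x1 - x3) - y1 mod 53 = 7 * (23 - 50) - 33 = 43

P + Q = (50, 43)


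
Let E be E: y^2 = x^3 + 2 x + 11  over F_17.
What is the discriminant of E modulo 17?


4 a^3 + 27 b^2 = 4*2^3 + 27*11^2 = 32 + 3267 = 3299
Delta = -16 * (3299) = -52784
Delta mod 17 = 1

Delta = 1 (mod 17)


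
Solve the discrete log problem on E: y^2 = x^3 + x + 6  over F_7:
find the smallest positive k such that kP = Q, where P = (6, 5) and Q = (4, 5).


Enumerate multiples of P until we hit Q = (4, 5):
  1P = (6, 5)
  2P = (3, 6)
  3P = (2, 3)
  4P = (1, 1)
  5P = (4, 5)
Match found at i = 5.

k = 5


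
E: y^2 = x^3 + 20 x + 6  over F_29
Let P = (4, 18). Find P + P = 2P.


Doubling: s = (3 x1^2 + a) / (2 y1)
s = (3*4^2 + 20) / (2*18) mod 29 = 18
x3 = s^2 - 2 x1 mod 29 = 18^2 - 2*4 = 26
y3 = s (x1 - x3) - y1 mod 29 = 18 * (4 - 26) - 18 = 21

2P = (26, 21)


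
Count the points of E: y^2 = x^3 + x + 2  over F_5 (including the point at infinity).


For each x in F_5, count y with y^2 = x^3 + 1 x + 2 mod 5:
  x = 1: RHS = 4, y in [2, 3]  -> 2 point(s)
  x = 4: RHS = 0, y in [0]  -> 1 point(s)
Affine points: 3. Add the point at infinity: total = 4.

#E(F_5) = 4


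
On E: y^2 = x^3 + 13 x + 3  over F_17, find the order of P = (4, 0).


Compute successive multiples of P until we hit O:
  1P = (4, 0)
  2P = O

ord(P) = 2


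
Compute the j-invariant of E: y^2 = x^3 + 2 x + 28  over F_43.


Delta = -16(4 a^3 + 27 b^2) mod 43 = 27
-1728 * (4 a)^3 = -1728 * (4*2)^3 mod 43 = 32
j = 32 * 27^(-1) mod 43 = 41

j = 41 (mod 43)


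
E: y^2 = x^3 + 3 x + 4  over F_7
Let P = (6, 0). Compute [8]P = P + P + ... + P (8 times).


k = 8 = 1000_2 (binary, LSB first: 0001)
Double-and-add from P = (6, 0):
  bit 0 = 0: acc unchanged = O
  bit 1 = 0: acc unchanged = O
  bit 2 = 0: acc unchanged = O
  bit 3 = 1: acc = O + O = O

8P = O


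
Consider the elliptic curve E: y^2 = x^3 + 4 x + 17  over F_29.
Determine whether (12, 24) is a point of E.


Check whether y^2 = x^3 + 4 x + 17 (mod 29) for (x, y) = (12, 24).
LHS: y^2 = 24^2 mod 29 = 25
RHS: x^3 + 4 x + 17 = 12^3 + 4*12 + 17 mod 29 = 24
LHS != RHS

No, not on the curve


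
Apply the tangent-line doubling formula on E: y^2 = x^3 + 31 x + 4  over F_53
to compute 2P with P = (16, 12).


Doubling: s = (3 x1^2 + a) / (2 y1)
s = (3*16^2 + 31) / (2*12) mod 53 = 9
x3 = s^2 - 2 x1 mod 53 = 9^2 - 2*16 = 49
y3 = s (x1 - x3) - y1 mod 53 = 9 * (16 - 49) - 12 = 9

2P = (49, 9)
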